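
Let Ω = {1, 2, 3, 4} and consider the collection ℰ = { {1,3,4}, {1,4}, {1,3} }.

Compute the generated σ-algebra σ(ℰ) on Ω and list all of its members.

σ(ℰ) (16 sets): { {}, {1}, {2}, {3}, {4}, {1,2}, {1,3}, {1,4}, {2,3}, {2,4}, {3,4}, {1,2,3}, {1,2,4}, {1,3,4}, {2,3,4}, Ω }

Working:
Begin from { {}, {1,3}, {1,4}, {1,3,4}, Ω } (that is, ℰ plus ∅ and Ω).
Round 1. New:
  {2}  = {1,3,4}ᶜ
  {2,3}  = {1,4}ᶜ
  {2,4}  = {1,3}ᶜ
  |family| = 8
Round 2: +3 →
  {1,2,3}  = {2} ∪ {1,3}
  {1,2,4}  = {2} ∪ {1,4}
  {2,3,4}  = {2,3} ∪ {2,4}
  |family| = 11
Round 3. New:
  {1}  = {2,3,4}ᶜ
  {3}  = {1,2,4}ᶜ
  {4}  = {1,2,3}ᶜ
  |family| = 14
Round 4: +2 →
  {1,2}  = {2} ∪ {1}
  {3,4}  = {3} ∪ {4}
  |family| = 16
Round 5: stable.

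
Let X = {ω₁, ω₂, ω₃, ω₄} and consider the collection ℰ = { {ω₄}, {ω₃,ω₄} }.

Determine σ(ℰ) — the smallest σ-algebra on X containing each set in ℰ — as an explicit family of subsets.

Begin from { {}, {ω₄}, {ω₃,ω₄}, X } (that is, ℰ plus ∅ and X).
Iteration 1: +2 →
  {ω₁,ω₂}  = X∖{ω₃,ω₄}
  {ω₁,ω₂,ω₃}  = X∖{ω₄}
  (now 6)
Iteration 2. New:
  {ω₁,ω₂,ω₄}  = {ω₁,ω₂} ∪ {ω₄}
  (now 7)
Iteration 3 adds 1:
  {ω₃}  = X∖{ω₁,ω₂,ω₄}
  (now 8)
Iteration 4: stable.

Therefore σ(ℰ) = { {}, {ω₃}, {ω₄}, {ω₁,ω₂}, {ω₃,ω₄}, {ω₁,ω₂,ω₃}, {ω₁,ω₂,ω₄}, X } (|σ(ℰ)| = 8).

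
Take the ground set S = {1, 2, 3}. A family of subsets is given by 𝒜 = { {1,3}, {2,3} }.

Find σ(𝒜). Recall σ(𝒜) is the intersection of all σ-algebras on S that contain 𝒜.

Answer: σ(𝒜) = { ∅, {1}, {2}, {3}, {1,2}, {1,3}, {2,3}, S }

Trace:
Initial family (4 sets): { ∅, {1,3}, {2,3}, S }.
Pass 1 adds 2:
  {1}  = ᶜ of {2,3}
  {2}  = ᶜ of {1,3}
Pass 2 (1 new):
  {1,2}  = {2} ∪ {1}
Pass 3 adds 1:
  {3}  = ᶜ of {1,2}
Pass 4: closed — nothing new.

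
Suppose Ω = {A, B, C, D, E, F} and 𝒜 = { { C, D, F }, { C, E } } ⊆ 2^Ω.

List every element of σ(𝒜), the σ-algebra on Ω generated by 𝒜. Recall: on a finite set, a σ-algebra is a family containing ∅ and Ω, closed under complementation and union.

σ(𝒜) (16 sets): { {  }, { C }, { E }, { A, B }, { C, E }, { D, F }, { A, B, C }, { A, B, E }, { C, D, F }, { D, E, F }, { A, B, C, E }, { A, B, D, F }, { C, D, E, F }, { A, B, C, D, F }, { A, B, D, E, F }, Ω }

Trace:
Initial family (4 sets): { {  }, { C, E }, { C, D, F }, Ω }.
Pass 1 (3 new):
  { A, B, E }  = { C, D, F }ᶜ
  { A, B, D, F }  = { C, E }ᶜ
  { C, D, E, F }  = { C, E } ∪ { C, D, F }
Pass 2 adds 4:
  { A, B }  = { C, D, E, F }ᶜ
  { A, B, C, E }  = { A, B, E } ∪ { C, E }
  { A, B, C, D, F }  = { A, B, D, F } ∪ { C, D, F }
  { A, B, D, E, F }  = { A, B, E } ∪ { A, B, D, F }
Pass 3: +3 →
  { C }  = { A, B, D, E, F }ᶜ
  { E }  = { A, B, C, D, F }ᶜ
  { D, F }  = { A, B, C, E }ᶜ
Pass 4: 2 new —
  { A, B, C }  = { C } ∪ { A, B }
  { D, E, F }  = { D, F } ∪ { E }
After Pass 5 the family is unchanged; done.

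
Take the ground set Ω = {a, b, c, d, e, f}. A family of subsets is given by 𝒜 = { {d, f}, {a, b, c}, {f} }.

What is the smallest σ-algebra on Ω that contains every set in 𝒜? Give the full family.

Initial family (5 sets): { {}, {f}, {d, f}, {a, b, c}, Ω }.
Iteration 1: 5 new —
  {d, e, f}  = complement {a, b, c}
  {a, b, c, e}  = complement {d, f}
  {a, b, c, f}  = {a, b, c} ∪ {f}
  {a, b, c, d, e}  = complement {f}
  {a, b, c, d, f}  = {a, b, c} ∪ {d, f}
  [10 total]
Iteration 2: 3 new —
  {e}  = complement {a, b, c, d, f}
  {d, e}  = complement {a, b, c, f}
  {a, b, c, e, f}  = {f} ∪ {a, b, c, e}
  [13 total]
Iteration 3 (2 new):
  {d}  = complement {a, b, c, e, f}
  {e, f}  = {f} ∪ {e}
  [15 total]
Iteration 4: +1 →
  {a, b, c, d}  = complement {e, f}
  [16 total]
Iteration 5: stable.

|σ(𝒜)| = 16.  σ(𝒜) = { {}, {d}, {e}, {f}, {d, e}, {d, f}, {e, f}, {a, b, c}, {d, e, f}, {a, b, c, d}, {a, b, c, e}, {a, b, c, f}, {a, b, c, d, e}, {a, b, c, d, f}, {a, b, c, e, f}, Ω }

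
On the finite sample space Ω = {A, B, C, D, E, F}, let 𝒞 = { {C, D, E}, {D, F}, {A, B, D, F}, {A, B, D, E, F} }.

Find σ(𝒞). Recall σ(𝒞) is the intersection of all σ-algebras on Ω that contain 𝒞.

Begin from { ∅, {D, F}, {C, D, E}, {A, B, D, F}, {A, B, D, E, F}, Ω } (that is, 𝒞 plus ∅ and Ω).
Step 1 adds 5:
  {C}  = {A, B, D, E, F}ᶜ
  {C, E}  = {A, B, D, F}ᶜ
  {A, B, F}  = {C, D, E}ᶜ
  {A, B, C, E}  = {D, F}ᶜ
  {C, D, E, F}  = {C, D, E} ∪ {D, F}
  |family| = 11
Step 2 (6 new):
  {A, B}  = {C, D, E, F}ᶜ
  {C, D, F}  = {C} ∪ {D, F}
  {A, B, C, F}  = {C} ∪ {A, B, F}
  {A, B, C, D, E}  = {C, D, E} ∪ {A, B, C, E}
  {A, B, C, D, F}  = {A, B, D, F} ∪ {C}
  {A, B, C, E, F}  = {C, E} ∪ {A, B, F}
  |family| = 17
Step 3: +6 →
  {D}  = {A, B, C, E, F}ᶜ
  {E}  = {A, B, C, D, F}ᶜ
  {F}  = {A, B, C, D, E}ᶜ
  {D, E}  = {A, B, C, F}ᶜ
  {A, B, C}  = {C} ∪ {A, B}
  {A, B, E}  = {C, D, F}ᶜ
  |family| = 23
Step 4: +9 →
  {C, D}  = {C} ∪ {D}
  {C, F}  = {F} ∪ {C}
  {E, F}  = {F} ∪ {E}
  {A, B, D}  = {A, B} ∪ {D}
  {C, E, F}  = {F} ∪ {C, E}
  {D, E, F}  = {A, B, C}ᶜ
  {A, B, C, D}  = {A, B, C} ∪ {D}
  {A, B, D, E}  = {A, B} ∪ {D, E}
  {A, B, E, F}  = {F} ∪ {A, B, E}
  |family| = 32
Step 5: no new sets; the family is a σ-algebra.

Hence σ(𝒞) has 32 members: { ∅, {C}, {D}, {E}, {F}, {A, B}, {C, D}, {C, E}, {C, F}, {D, E}, {D, F}, {E, F}, {A, B, C}, {A, B, D}, {A, B, E}, {A, B, F}, {C, D, E}, {C, D, F}, {C, E, F}, {D, E, F}, {A, B, C, D}, {A, B, C, E}, {A, B, C, F}, {A, B, D, E}, {A, B, D, F}, {A, B, E, F}, {C, D, E, F}, {A, B, C, D, E}, {A, B, C, D, F}, {A, B, C, E, F}, {A, B, D, E, F}, Ω }.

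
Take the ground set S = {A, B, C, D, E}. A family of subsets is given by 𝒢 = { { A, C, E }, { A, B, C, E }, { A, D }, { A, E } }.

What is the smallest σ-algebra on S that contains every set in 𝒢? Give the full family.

σ(𝒢) = { {  }, { A }, { B }, { C }, { D }, { E }, { A, B }, { A, C }, { A, D }, { A, E }, { B, C }, { B, D }, { B, E }, { C, D }, { C, E }, { D, E }, { A, B, C }, { A, B, D }, { A, B, E }, { A, C, D }, { A, C, E }, { A, D, E }, { B, C, D }, { B, C, E }, { B, D, E }, { C, D, E }, { A, B, C, D }, { A, B, C, E }, { A, B, D, E }, { A, C, D, E }, { B, C, D, E }, S }

Check:
Start: 𝒢 ∪ {∅, S} = { {  }, { A, D }, { A, E }, { A, C, E }, { A, B, C, E }, S }.
Pass 1: +6 →
  { D }  = { A, B, C, E }ᶜ
  { B, D }  = { A, C, E }ᶜ
  { A, D, E }  = { A, D } ∪ { A, E }
  { B, C, D }  = { A, E }ᶜ
  { B, C, E }  = { A, D }ᶜ
  { A, C, D, E }  = { A, D } ∪ { A, C, E }
  (now 12)
Pass 2 (6 new):
  { B }  = { A, C, D, E }ᶜ
  { B, C }  = { A, D, E }ᶜ
  { A, B, D }  = { A, D } ∪ { B, D }
  { A, B, C, D }  = { B, C, D } ∪ { A, D }
  { A, B, D, E }  = { A, D, E } ∪ { B, D }
  { B, C, D, E }  = { B, C, D } ∪ { B, C, E }
  (now 18)
Pass 3 (5 new):
  { A }  = { B, C, D, E }ᶜ
  { C }  = { A, B, D, E }ᶜ
  { E }  = { A, B, C, D }ᶜ
  { C, E }  = { A, B, D }ᶜ
  { A, B, E }  = { A, E } ∪ { B }
  (now 23)
Pass 4 (9 new):
  { A, B }  = { B } ∪ { A }
  { A, C }  = { C } ∪ { A }
  { B, E }  = { B } ∪ { E }
  { C, D }  = { A, B, E }ᶜ
  { D, E }  = { E } ∪ { D }
  { A, B, C }  = { B, C } ∪ { A }
  { A, C, D }  = { C } ∪ { A, D }
  { B, D, E }  = { E } ∪ { B, D }
  { C, D, E }  = { D } ∪ { C, E }
  (now 32)
Pass 5: stable.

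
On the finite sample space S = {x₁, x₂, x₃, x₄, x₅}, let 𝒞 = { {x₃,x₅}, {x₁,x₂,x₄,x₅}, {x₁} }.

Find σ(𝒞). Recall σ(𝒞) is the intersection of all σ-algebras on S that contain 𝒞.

Start: 𝒞 ∪ {∅, S} = { {}, {x₁}, {x₃,x₅}, {x₁,x₂,x₄,x₅}, S }.
Iteration 1 (4 new):
  {x₃}  = S∖{x₁,x₂,x₄,x₅}
  {x₁,x₂,x₄}  = S∖{x₃,x₅}
  {x₁,x₃,x₅}  = {x₃,x₅} ∪ {x₁}
  {x₂,x₃,x₄,x₅}  = S∖{x₁}
  — 9 sets.
Iteration 2: +3 →
  {x₁,x₃}  = {x₃} ∪ {x₁}
  {x₂,x₄}  = S∖{x₁,x₃,x₅}
  {x₁,x₂,x₃,x₄}  = {x₁,x₂,x₄} ∪ {x₃}
  — 12 sets.
Iteration 3 adds 3:
  {x₅}  = S∖{x₁,x₂,x₃,x₄}
  {x₂,x₃,x₄}  = {x₃} ∪ {x₂,x₄}
  {x₂,x₄,x₅}  = S∖{x₁,x₃}
  — 15 sets.
Iteration 4: +1 →
  {x₁,x₅}  = S∖{x₂,x₃,x₄}
  — 16 sets.
Iteration 5 adds nothing — fixpoint reached.

Therefore σ(𝒞) = { {}, {x₁}, {x₃}, {x₅}, {x₁,x₃}, {x₁,x₅}, {x₂,x₄}, {x₃,x₅}, {x₁,x₂,x₄}, {x₁,x₃,x₅}, {x₂,x₃,x₄}, {x₂,x₄,x₅}, {x₁,x₂,x₃,x₄}, {x₁,x₂,x₄,x₅}, {x₂,x₃,x₄,x₅}, S } (|σ(𝒞)| = 16).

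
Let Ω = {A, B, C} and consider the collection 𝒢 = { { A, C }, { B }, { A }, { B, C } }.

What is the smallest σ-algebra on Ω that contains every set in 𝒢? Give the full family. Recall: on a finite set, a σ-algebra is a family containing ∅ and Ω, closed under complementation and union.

Seed the family with 𝒢 together with ∅ and Ω: { {}, { A }, { B }, { A, C }, { B, C }, Ω }.
Step 1. New:
  { A, B }  = { B } ∪ { A }
  (now 7)
Step 2: +1 →
  { C }  = Ω∖{ A, B }
  (now 8)
Step 3: already closed under ᶜ and ∪.

Therefore σ(𝒢) = { {}, { A }, { B }, { C }, { A, B }, { A, C }, { B, C }, Ω } (|σ(𝒢)| = 8).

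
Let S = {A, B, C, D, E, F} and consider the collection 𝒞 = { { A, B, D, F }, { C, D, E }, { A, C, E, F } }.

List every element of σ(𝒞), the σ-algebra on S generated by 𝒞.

|σ(𝒞)| = 16.  σ(𝒞) = { {  }, { B }, { D }, { A, F }, { B, D }, { C, E }, { A, B, F }, { A, D, F }, { B, C, E }, { C, D, E }, { A, B, D, F }, { A, C, E, F }, { B, C, D, E }, { A, B, C, E, F }, { A, C, D, E, F }, S }

Trace:
Take S₀ = 𝒞 ∪ {∅, S} = { {  }, { C, D, E }, { A, B, D, F }, { A, C, E, F }, S }.
Iteration 1 adds 4:
  { B, D }  = complement { A, C, E, F }
  { C, E }  = complement { A, B, D, F }
  { A, B, F }  = complement { C, D, E }
  { A, C, D, E, F }  = { A, C, E, F } ∪ { C, D, E }
  (now 9)
Iteration 2: +3 →
  { B }  = complement { A, C, D, E, F }
  { B, C, D, E }  = { C, D, E } ∪ { B, D }
  { A, B, C, E, F }  = { A, C, E, F } ∪ { A, B, F }
  (now 12)
Iteration 3 adds 3:
  { D }  = complement { A, B, C, E, F }
  { A, F }  = complement { B, C, D, E }
  { B, C, E }  = { C, E } ∪ { B }
  (now 15)
Iteration 4 (1 new):
  { A, D, F }  = complement { B, C, E }
  (now 16)
Iteration 5: stable.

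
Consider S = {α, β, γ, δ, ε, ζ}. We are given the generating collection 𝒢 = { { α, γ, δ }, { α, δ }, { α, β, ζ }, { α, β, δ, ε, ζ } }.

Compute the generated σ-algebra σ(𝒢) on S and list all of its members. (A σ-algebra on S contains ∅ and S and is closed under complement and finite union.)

Begin from { {}, { α, δ }, { α, β, ζ }, { α, γ, δ }, { α, β, δ, ε, ζ }, S } (that is, 𝒢 plus ∅ and S).
Pass 1 (6 new):
  { γ }  = complement { α, β, δ, ε, ζ }
  { β, ε, ζ }  = complement { α, γ, δ }
  { γ, δ, ε }  = complement { α, β, ζ }
  { α, β, δ, ζ }  = { α, δ } ∪ { α, β, ζ }
  { β, γ, ε, ζ }  = complement { α, δ }
  { α, β, γ, δ, ζ }  = { α, γ, δ } ∪ { α, β, ζ }
  (now 12)
Pass 2. New:
  { ε }  = complement { α, β, γ, δ, ζ }
  { γ, ε }  = complement { α, β, δ, ζ }
  { α, β, γ, ζ }  = { γ } ∪ { α, β, ζ }
  { α, β, ε, ζ }  = { β, ε, ζ } ∪ { α, β, ζ }
  { α, γ, δ, ε }  = { γ, δ, ε } ∪ { α, γ, δ }
  { α, β, γ, ε, ζ }  = { α, β, ζ } ∪ { β, γ, ε, ζ }
  { β, γ, δ, ε, ζ }  = { γ, δ, ε } ∪ { β, ε, ζ }
  (now 19)
Pass 3 adds 6:
  { α }  = complement { β, γ, δ, ε, ζ }
  { δ }  = complement { α, β, γ, ε, ζ }
  { β, ζ }  = complement { α, γ, δ, ε }
  { γ, δ }  = complement { α, β, ε, ζ }
  { δ, ε }  = complement { α, β, γ, ζ }
  { α, δ, ε }  = { α, δ } ∪ { ε }
  (now 25)
Pass 4: 7 new —
  { α, γ }  = { α } ∪ { γ }
  { α, ε }  = { α } ∪ { ε }
  { α, γ, ε }  = { α } ∪ { γ, ε }
  { β, γ, ζ }  = complement { α, δ, ε }
  { β, δ, ζ }  = { β, ζ } ∪ { δ }
  { β, γ, δ, ζ }  = { γ, δ } ∪ { β, ζ }
  { β, δ, ε, ζ }  = { β, ε, ζ } ∪ { δ, ε }
  (now 32)
Pass 5: no new sets; the family is a σ-algebra.

Hence σ(𝒢) has 32 members: { {}, { α }, { γ }, { δ }, { ε }, { α, γ }, { α, δ }, { α, ε }, { β, ζ }, { γ, δ }, { γ, ε }, { δ, ε }, { α, β, ζ }, { α, γ, δ }, { α, γ, ε }, { α, δ, ε }, { β, γ, ζ }, { β, δ, ζ }, { β, ε, ζ }, { γ, δ, ε }, { α, β, γ, ζ }, { α, β, δ, ζ }, { α, β, ε, ζ }, { α, γ, δ, ε }, { β, γ, δ, ζ }, { β, γ, ε, ζ }, { β, δ, ε, ζ }, { α, β, γ, δ, ζ }, { α, β, γ, ε, ζ }, { α, β, δ, ε, ζ }, { β, γ, δ, ε, ζ }, S }.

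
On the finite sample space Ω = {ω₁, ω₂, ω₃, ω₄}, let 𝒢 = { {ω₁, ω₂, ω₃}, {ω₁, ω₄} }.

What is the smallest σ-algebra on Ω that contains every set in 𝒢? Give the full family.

σ(𝒢) = { ∅, {ω₁}, {ω₄}, {ω₁, ω₄}, {ω₂, ω₃}, {ω₁, ω₂, ω₃}, {ω₂, ω₃, ω₄}, Ω }

Working:
Seed the family with 𝒢 together with ∅ and Ω: { ∅, {ω₁, ω₄}, {ω₁, ω₂, ω₃}, Ω }.
Iteration 1. New:
  {ω₄}  = complement {ω₁, ω₂, ω₃}
  {ω₂, ω₃}  = complement {ω₁, ω₄}
Iteration 2: 1 new —
  {ω₂, ω₃, ω₄}  = {ω₂, ω₃} ∪ {ω₄}
Iteration 3: 1 new —
  {ω₁}  = complement {ω₂, ω₃, ω₄}
Iteration 4: already closed under ᶜ and ∪.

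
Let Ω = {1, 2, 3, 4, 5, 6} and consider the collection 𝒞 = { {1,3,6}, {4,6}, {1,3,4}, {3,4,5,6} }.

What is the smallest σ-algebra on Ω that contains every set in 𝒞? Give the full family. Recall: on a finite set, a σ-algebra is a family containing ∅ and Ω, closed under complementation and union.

Begin from { {}, {4,6}, {1,3,4}, {1,3,6}, {3,4,5,6}, Ω } (that is, 𝒞 plus ∅ and Ω).
Pass 1: +6 →
  {1,2}  = ᶜ of {3,4,5,6}
  {2,4,5}  = ᶜ of {1,3,6}
  {2,5,6}  = ᶜ of {1,3,4}
  {1,2,3,5}  = ᶜ of {4,6}
  {1,3,4,6}  = {1,3,4} ∪ {1,3,6}
  {1,3,4,5,6}  = {1,3,4} ∪ {3,4,5,6}
  (now 12)
Pass 2 adds 12:
  {2}  = ᶜ of {1,3,4,5,6}
  {2,5}  = ᶜ of {1,3,4,6}
  {1,2,3,4}  = {1,2} ∪ {1,3,4}
  {1,2,3,6}  = {1,2} ∪ {1,3,6}
  {1,2,4,5}  = {1,2} ∪ {2,4,5}
  {1,2,4,6}  = {1,2} ∪ {4,6}
  {1,2,5,6}  = {1,2} ∪ {2,5,6}
  {2,4,5,6}  = {2,5,6} ∪ {4,6}
  {1,2,3,4,5}  = {1,3,4} ∪ {1,2,3,5}
  {1,2,3,4,6}  = {1,2} ∪ {1,3,4,6}
  {1,2,3,5,6}  = {1,3,6} ∪ {2,5,6}
  {2,3,4,5,6}  = {3,4,5,6} ∪ {2,5,6}
  (now 24)
Pass 3 adds 13:
  {1}  = ᶜ of {2,3,4,5,6}
  {4}  = ᶜ of {1,2,3,5,6}
  {5}  = ᶜ of {1,2,3,4,6}
  {6}  = ᶜ of {1,2,3,4,5}
  {1,3}  = ᶜ of {2,4,5,6}
  {3,4}  = ᶜ of {1,2,5,6}
  {3,5}  = ᶜ of {1,2,4,6}
  {3,6}  = ᶜ of {1,2,4,5}
  {4,5}  = ᶜ of {1,2,3,6}
  {5,6}  = ᶜ of {1,2,3,4}
  {1,2,5}  = {2,5} ∪ {1,2}
  {2,4,6}  = {2} ∪ {4,6}
  {1,2,4,5,6}  = {2,5} ∪ {1,2,4,6}
  (now 37)
Pass 4: +25 →
  {3}  = ᶜ of {1,2,4,5,6}
  {1,4}  = {1} ∪ {4}
  {1,5}  = {1} ∪ {5}
  {1,6}  = {1} ∪ {6}
  {2,4}  = {2} ∪ {4}
  {2,6}  = {2} ∪ {6}
  {1,2,3}  = {1,2} ∪ {1,3}
  {1,2,4}  = {1,2} ∪ {4}
  {1,2,6}  = {1,2} ∪ {6}
  {1,3,5}  = ᶜ of {2,4,6}
  {1,4,5}  = {1} ∪ {4,5}
  {1,4,6}  = {1} ∪ {4,6}
  {1,5,6}  = {5,6} ∪ {1}
  {2,3,4}  = {3,4} ∪ {2}
  {2,3,5}  = {2,5} ∪ {3,5}
  {2,3,6}  = {2} ∪ {3,6}
  {3,4,5}  = {3,4} ∪ {5}
  {3,4,6}  = ᶜ of {1,2,5}
  {3,5,6}  = {5,6} ∪ {3,6}
  {4,5,6}  = {5,6} ∪ {4,5}
  {1,3,4,5}  = {5} ∪ {1,3,4}
  {1,3,5,6}  = {5,6} ∪ {1,3,6}
  {2,3,4,5}  = {2,5} ∪ {3,4}
  {2,3,4,6}  = {2,4,6} ∪ {3,4}
  {2,3,5,6}  = {2,5} ∪ {3,6}
  (now 62)
Pass 5: +2 →
  {2,3}  = {2} ∪ {3}
  {1,4,5,6}  = {5,6} ∪ {1,4,6}
  (now 64)
Pass 6: closed — nothing new.

σ(𝒞) = { {}, {1}, {2}, {3}, {4}, {5}, {6}, {1,2}, {1,3}, {1,4}, {1,5}, {1,6}, {2,3}, {2,4}, {2,5}, {2,6}, {3,4}, {3,5}, {3,6}, {4,5}, {4,6}, {5,6}, {1,2,3}, {1,2,4}, {1,2,5}, {1,2,6}, {1,3,4}, {1,3,5}, {1,3,6}, {1,4,5}, {1,4,6}, {1,5,6}, {2,3,4}, {2,3,5}, {2,3,6}, {2,4,5}, {2,4,6}, {2,5,6}, {3,4,5}, {3,4,6}, {3,5,6}, {4,5,6}, {1,2,3,4}, {1,2,3,5}, {1,2,3,6}, {1,2,4,5}, {1,2,4,6}, {1,2,5,6}, {1,3,4,5}, {1,3,4,6}, {1,3,5,6}, {1,4,5,6}, {2,3,4,5}, {2,3,4,6}, {2,3,5,6}, {2,4,5,6}, {3,4,5,6}, {1,2,3,4,5}, {1,2,3,4,6}, {1,2,3,5,6}, {1,2,4,5,6}, {1,3,4,5,6}, {2,3,4,5,6}, Ω }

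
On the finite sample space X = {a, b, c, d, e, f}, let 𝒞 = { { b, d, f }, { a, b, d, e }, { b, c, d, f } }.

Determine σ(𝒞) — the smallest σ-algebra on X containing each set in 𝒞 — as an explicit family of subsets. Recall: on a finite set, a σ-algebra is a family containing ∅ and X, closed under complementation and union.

Start: 𝒞 ∪ {∅, X} = { {  }, { b, d, f }, { a, b, d, e }, { b, c, d, f }, X }.
Iteration 1 adds 4:
  { a, e }  = ᶜ of { b, c, d, f }
  { c, f }  = ᶜ of { a, b, d, e }
  { a, c, e }  = ᶜ of { b, d, f }
  { a, b, d, e, f }  = { b, d, f } ∪ { a, b, d, e }
  (now 9)
Iteration 2 adds 3:
  { c }  = ᶜ of { a, b, d, e, f }
  { a, c, e, f }  = { a, c, e } ∪ { c, f }
  { a, b, c, d, e }  = { a, c, e } ∪ { a, b, d, e }
  (now 12)
Iteration 3 adds 2:
  { f }  = ᶜ of { a, b, c, d, e }
  { b, d }  = ᶜ of { a, c, e, f }
  (now 14)
Iteration 4. New:
  { a, e, f }  = { a, e } ∪ { f }
  { b, c, d }  = { c } ∪ { b, d }
  (now 16)
Iteration 5: already closed under ᶜ and ∪.

Therefore σ(𝒞) = { {  }, { c }, { f }, { a, e }, { b, d }, { c, f }, { a, c, e }, { a, e, f }, { b, c, d }, { b, d, f }, { a, b, d, e }, { a, c, e, f }, { b, c, d, f }, { a, b, c, d, e }, { a, b, d, e, f }, X } (|σ(𝒞)| = 16).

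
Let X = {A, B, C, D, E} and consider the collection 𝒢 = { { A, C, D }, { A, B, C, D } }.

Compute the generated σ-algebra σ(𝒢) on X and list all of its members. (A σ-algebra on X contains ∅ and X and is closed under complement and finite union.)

|σ(𝒢)| = 8.  σ(𝒢) = { {}, { B }, { E }, { B, E }, { A, C, D }, { A, B, C, D }, { A, C, D, E }, X }

Working:
Begin from { {}, { A, C, D }, { A, B, C, D }, X } (that is, 𝒢 plus ∅ and X).
Round 1 (2 new):
  { E }  = ᶜ of { A, B, C, D }
  { B, E }  = ᶜ of { A, C, D }
Round 2: 1 new —
  { A, C, D, E }  = { A, C, D } ∪ { E }
Round 3 adds 1:
  { B }  = ᶜ of { A, C, D, E }
Round 4 adds nothing — fixpoint reached.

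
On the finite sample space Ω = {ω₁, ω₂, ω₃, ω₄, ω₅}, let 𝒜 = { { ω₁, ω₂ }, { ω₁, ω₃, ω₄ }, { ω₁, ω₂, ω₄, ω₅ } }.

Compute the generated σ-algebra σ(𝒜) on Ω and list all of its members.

Seed the family with 𝒜 together with ∅ and Ω: { {  }, { ω₁, ω₂ }, { ω₁, ω₃, ω₄ }, { ω₁, ω₂, ω₄, ω₅ }, Ω }.
Step 1: +4 →
  { ω₃ }  = ᶜ of { ω₁, ω₂, ω₄, ω₅ }
  { ω₂, ω₅ }  = ᶜ of { ω₁, ω₃, ω₄ }
  { ω₃, ω₄, ω₅ }  = ᶜ of { ω₁, ω₂ }
  { ω₁, ω₂, ω₃, ω₄ }  = { ω₁, ω₃, ω₄ } ∪ { ω₁, ω₂ }
  [9 total]
Step 2: 6 new —
  { ω₅ }  = ᶜ of { ω₁, ω₂, ω₃, ω₄ }
  { ω₁, ω₂, ω₃ }  = { ω₁, ω₂ } ∪ { ω₃ }
  { ω₁, ω₂, ω₅ }  = { ω₂, ω₅ } ∪ { ω₁, ω₂ }
  { ω₂, ω₃, ω₅ }  = { ω₂, ω₅ } ∪ { ω₃ }
  { ω₁, ω₃, ω₄, ω₅ }  = { ω₃, ω₄, ω₅ } ∪ { ω₁, ω₃, ω₄ }
  { ω₂, ω₃, ω₄, ω₅ }  = { ω₂, ω₅ } ∪ { ω₃, ω₄, ω₅ }
  [15 total]
Step 3: 7 new —
  { ω₁ }  = ᶜ of { ω₂, ω₃, ω₄, ω₅ }
  { ω₂ }  = ᶜ of { ω₁, ω₃, ω₄, ω₅ }
  { ω₁, ω₄ }  = ᶜ of { ω₂, ω₃, ω₅ }
  { ω₃, ω₄ }  = ᶜ of { ω₁, ω₂, ω₅ }
  { ω₃, ω₅ }  = { ω₃ } ∪ { ω₅ }
  { ω₄, ω₅ }  = ᶜ of { ω₁, ω₂, ω₃ }
  { ω₁, ω₂, ω₃, ω₅ }  = { ω₃ } ∪ { ω₁, ω₂, ω₅ }
  [22 total]
Step 4 (9 new):
  { ω₄ }  = ᶜ of { ω₁, ω₂, ω₃, ω₅ }
  { ω₁, ω₃ }  = { ω₃ } ∪ { ω₁ }
  { ω₁, ω₅ }  = { ω₅ } ∪ { ω₁ }
  { ω₂, ω₃ }  = { ω₂ } ∪ { ω₃ }
  { ω₁, ω₂, ω₄ }  = ᶜ of { ω₃, ω₅ }
  { ω₁, ω₃, ω₅ }  = { ω₃, ω₅ } ∪ { ω₁ }
  { ω₁, ω₄, ω₅ }  = { ω₄, ω₅ } ∪ { ω₁, ω₄ }
  { ω₂, ω₃, ω₄ }  = { ω₃, ω₄ } ∪ { ω₂ }
  { ω₂, ω₄, ω₅ }  = { ω₂, ω₅ } ∪ { ω₄, ω₅ }
  [31 total]
Step 5: 1 new —
  { ω₂, ω₄ }  = ᶜ of { ω₁, ω₃, ω₅ }
  [32 total]
Step 6 adds nothing — fixpoint reached.

Hence σ(𝒜) has 32 members: { {  }, { ω₁ }, { ω₂ }, { ω₃ }, { ω₄ }, { ω₅ }, { ω₁, ω₂ }, { ω₁, ω₃ }, { ω₁, ω₄ }, { ω₁, ω₅ }, { ω₂, ω₃ }, { ω₂, ω₄ }, { ω₂, ω₅ }, { ω₃, ω₄ }, { ω₃, ω₅ }, { ω₄, ω₅ }, { ω₁, ω₂, ω₃ }, { ω₁, ω₂, ω₄ }, { ω₁, ω₂, ω₅ }, { ω₁, ω₃, ω₄ }, { ω₁, ω₃, ω₅ }, { ω₁, ω₄, ω₅ }, { ω₂, ω₃, ω₄ }, { ω₂, ω₃, ω₅ }, { ω₂, ω₄, ω₅ }, { ω₃, ω₄, ω₅ }, { ω₁, ω₂, ω₃, ω₄ }, { ω₁, ω₂, ω₃, ω₅ }, { ω₁, ω₂, ω₄, ω₅ }, { ω₁, ω₃, ω₄, ω₅ }, { ω₂, ω₃, ω₄, ω₅ }, Ω }.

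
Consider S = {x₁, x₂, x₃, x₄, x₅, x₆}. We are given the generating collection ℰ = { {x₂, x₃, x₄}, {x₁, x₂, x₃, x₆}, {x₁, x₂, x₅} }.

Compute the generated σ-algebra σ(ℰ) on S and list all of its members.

|σ(ℰ)| = 64.  σ(ℰ) = { {}, {x₁}, {x₂}, {x₃}, {x₄}, {x₅}, {x₆}, {x₁, x₂}, {x₁, x₃}, {x₁, x₄}, {x₁, x₅}, {x₁, x₆}, {x₂, x₃}, {x₂, x₄}, {x₂, x₅}, {x₂, x₆}, {x₃, x₄}, {x₃, x₅}, {x₃, x₆}, {x₄, x₅}, {x₄, x₆}, {x₅, x₆}, {x₁, x₂, x₃}, {x₁, x₂, x₄}, {x₁, x₂, x₅}, {x₁, x₂, x₆}, {x₁, x₃, x₄}, {x₁, x₃, x₅}, {x₁, x₃, x₆}, {x₁, x₄, x₅}, {x₁, x₄, x₆}, {x₁, x₅, x₆}, {x₂, x₃, x₄}, {x₂, x₃, x₅}, {x₂, x₃, x₆}, {x₂, x₄, x₅}, {x₂, x₄, x₆}, {x₂, x₅, x₆}, {x₃, x₄, x₅}, {x₃, x₄, x₆}, {x₃, x₅, x₆}, {x₄, x₅, x₆}, {x₁, x₂, x₃, x₄}, {x₁, x₂, x₃, x₅}, {x₁, x₂, x₃, x₆}, {x₁, x₂, x₄, x₅}, {x₁, x₂, x₄, x₆}, {x₁, x₂, x₅, x₆}, {x₁, x₃, x₄, x₅}, {x₁, x₃, x₄, x₆}, {x₁, x₃, x₅, x₆}, {x₁, x₄, x₅, x₆}, {x₂, x₃, x₄, x₅}, {x₂, x₃, x₄, x₆}, {x₂, x₃, x₅, x₆}, {x₂, x₄, x₅, x₆}, {x₃, x₄, x₅, x₆}, {x₁, x₂, x₃, x₄, x₅}, {x₁, x₂, x₃, x₄, x₆}, {x₁, x₂, x₃, x₅, x₆}, {x₁, x₂, x₄, x₅, x₆}, {x₁, x₃, x₄, x₅, x₆}, {x₂, x₃, x₄, x₅, x₆}, S }

Trace:
Begin from { {}, {x₁, x₂, x₅}, {x₂, x₃, x₄}, {x₁, x₂, x₃, x₆}, S } (that is, ℰ plus ∅ and S).
Iteration 1: +6 →
  {x₄, x₅}  = {x₁, x₂, x₃, x₆}ᶜ
  {x₁, x₅, x₆}  = {x₂, x₃, x₄}ᶜ
  {x₃, x₄, x₆}  = {x₁, x₂, x₅}ᶜ
  {x₁, x₂, x₃, x₄, x₅}  = {x₁, x₂, x₅} ∪ {x₂, x₃, x₄}
  {x₁, x₂, x₃, x₄, x₆}  = {x₂, x₃, x₄} ∪ {x₁, x₂, x₃, x₆}
  {x₁, x₂, x₃, x₅, x₆}  = {x₁, x₂, x₅} ∪ {x₁, x₂, x₃, x₆}
  [11 total]
Iteration 2 adds 10:
  {x₄}  = {x₁, x₂, x₃, x₅, x₆}ᶜ
  {x₅}  = {x₁, x₂, x₃, x₄, x₆}ᶜ
  {x₆}  = {x₁, x₂, x₃, x₄, x₅}ᶜ
  {x₁, x₂, x₄, x₅}  = {x₄, x₅} ∪ {x₁, x₂, x₅}
  {x₁, x₂, x₅, x₆}  = {x₁, x₂, x₅} ∪ {x₁, x₅, x₆}
  {x₁, x₄, x₅, x₆}  = {x₄, x₅} ∪ {x₁, x₅, x₆}
  {x₂, x₃, x₄, x₅}  = {x₂, x₃, x₄} ∪ {x₄, x₅}
  {x₂, x₃, x₄, x₆}  = {x₂, x₃, x₄} ∪ {x₃, x₄, x₆}
  {x₃, x₄, x₅, x₆}  = {x₄, x₅} ∪ {x₃, x₄, x₆}
  {x₁, x₃, x₄, x₅, x₆}  = {x₁, x₅, x₆} ∪ {x₃, x₄, x₆}
  [21 total]
Iteration 3 (12 new):
  {x₂}  = {x₁, x₃, x₄, x₅, x₆}ᶜ
  {x₁, x₂}  = {x₃, x₄, x₅, x₆}ᶜ
  {x₁, x₅}  = {x₂, x₃, x₄, x₆}ᶜ
  {x₁, x₆}  = {x₂, x₃, x₄, x₅}ᶜ
  {x₂, x₃}  = {x₁, x₄, x₅, x₆}ᶜ
  {x₃, x₄}  = {x₁, x₂, x₅, x₆}ᶜ
  {x₃, x₆}  = {x₁, x₂, x₄, x₅}ᶜ
  {x₄, x₆}  = {x₆} ∪ {x₄}
  {x₅, x₆}  = {x₆} ∪ {x₅}
  {x₄, x₅, x₆}  = {x₄, x₅} ∪ {x₆}
  {x₁, x₂, x₄, x₅, x₆}  = {x₁, x₄, x₅, x₆} ∪ {x₁, x₂, x₅, x₆}
  {x₂, x₃, x₄, x₅, x₆}  = {x₄, x₅} ∪ {x₂, x₃, x₄, x₆}
  [33 total]
Iteration 4. New:
  {x₁}  = {x₂, x₃, x₄, x₅, x₆}ᶜ
  {x₃}  = {x₁, x₂, x₄, x₅, x₆}ᶜ
  {x₂, x₄}  = {x₂} ∪ {x₄}
  {x₂, x₅}  = {x₂} ∪ {x₅}
  {x₂, x₆}  = {x₂} ∪ {x₆}
  {x₁, x₂, x₃}  = {x₄, x₅, x₆}ᶜ
  {x₁, x₂, x₄}  = {x₁, x₂} ∪ {x₄}
  {x₁, x₂, x₆}  = {x₁, x₂} ∪ {x₁, x₆}
  {x₁, x₃, x₆}  = {x₁, x₆} ∪ {x₃, x₆}
  {x₁, x₄, x₅}  = {x₄, x₅} ∪ {x₁, x₅}
  {x₁, x₄, x₆}  = {x₁, x₆} ∪ {x₄}
  {x₂, x₃, x₅}  = {x₅} ∪ {x₂, x₃}
  {x₂, x₃, x₆}  = {x₂} ∪ {x₃, x₆}
  {x₂, x₄, x₅}  = {x₂} ∪ {x₄, x₅}
  {x₂, x₄, x₆}  = {x₂} ∪ {x₄, x₆}
  {x₂, x₅, x₆}  = {x₅, x₆} ∪ {x₂}
  {x₃, x₄, x₅}  = {x₃, x₄} ∪ {x₅}
  {x₃, x₅, x₆}  = {x₅, x₆} ∪ {x₃, x₆}
  {x₁, x₂, x₃, x₄}  = {x₅, x₆}ᶜ
  {x₁, x₂, x₃, x₅}  = {x₄, x₆}ᶜ
  {x₁, x₂, x₄, x₆}  = {x₁, x₂} ∪ {x₄, x₆}
  {x₁, x₃, x₄, x₅}  = {x₃, x₄} ∪ {x₁, x₅}
  {x₁, x₃, x₄, x₆}  = {x₃, x₄} ∪ {x₁, x₆}
  {x₁, x₃, x₅, x₆}  = {x₁, x₅, x₆} ∪ {x₃, x₆}
  {x₂, x₃, x₅, x₆}  = {x₅, x₆} ∪ {x₂, x₃}
  {x₂, x₄, x₅, x₆}  = {x₂} ∪ {x₄, x₅, x₆}
  [59 total]
Iteration 5: +5 →
  {x₁, x₃}  = {x₂, x₄, x₅, x₆}ᶜ
  {x₁, x₄}  = {x₂, x₃, x₅, x₆}ᶜ
  {x₃, x₅}  = {x₁, x₂, x₄, x₆}ᶜ
  {x₁, x₃, x₄}  = {x₂, x₅, x₆}ᶜ
  {x₁, x₃, x₅}  = {x₂, x₄, x₆}ᶜ
  [64 total]
Iteration 6: no new sets; the family is a σ-algebra.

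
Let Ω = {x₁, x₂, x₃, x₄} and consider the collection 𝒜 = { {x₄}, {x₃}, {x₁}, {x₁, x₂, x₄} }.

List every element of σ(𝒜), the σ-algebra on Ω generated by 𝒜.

Initial family (6 sets): { {}, {x₁}, {x₃}, {x₄}, {x₁, x₂, x₄}, Ω }.
Round 1 (5 new):
  {x₁, x₃}  = {x₃} ∪ {x₁}
  {x₁, x₄}  = {x₄} ∪ {x₁}
  {x₃, x₄}  = {x₃} ∪ {x₄}
  {x₁, x₂, x₃}  = ᶜ of {x₄}
  {x₂, x₃, x₄}  = ᶜ of {x₁}
  [11 total]
Round 2: 4 new —
  {x₁, x₂}  = ᶜ of {x₃, x₄}
  {x₂, x₃}  = ᶜ of {x₁, x₄}
  {x₂, x₄}  = ᶜ of {x₁, x₃}
  {x₁, x₃, x₄}  = {x₃, x₄} ∪ {x₁, x₄}
  [15 total]
Round 3: +1 →
  {x₂}  = ᶜ of {x₁, x₃, x₄}
  [16 total]
Round 4: already closed under ᶜ and ∪.

Hence σ(𝒜) has 16 members: { {}, {x₁}, {x₂}, {x₃}, {x₄}, {x₁, x₂}, {x₁, x₃}, {x₁, x₄}, {x₂, x₃}, {x₂, x₄}, {x₃, x₄}, {x₁, x₂, x₃}, {x₁, x₂, x₄}, {x₁, x₃, x₄}, {x₂, x₃, x₄}, Ω }.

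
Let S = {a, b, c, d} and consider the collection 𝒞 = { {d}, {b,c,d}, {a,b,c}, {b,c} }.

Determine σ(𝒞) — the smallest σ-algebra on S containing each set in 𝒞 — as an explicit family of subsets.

Take S₀ = 𝒞 ∪ {∅, S} = { {}, {d}, {b,c}, {a,b,c}, {b,c,d}, S }.
Step 1 adds 2:
  {a}  = S∖{b,c,d}
  {a,d}  = S∖{b,c}
Step 2: closed — nothing new.

Hence σ(𝒞) has 8 members: { {}, {a}, {d}, {a,d}, {b,c}, {a,b,c}, {b,c,d}, S }.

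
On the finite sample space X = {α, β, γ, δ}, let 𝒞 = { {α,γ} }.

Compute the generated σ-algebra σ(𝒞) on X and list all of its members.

σ(𝒞) = { {}, {α,γ}, {β,δ}, X }

Check:
Seed the family with 𝒞 together with ∅ and X: { {}, {α,γ}, X }.
Step 1: 1 new —
  {β,δ}  = ᶜ of {α,γ}
  (now 4)
Step 2: closed — nothing new.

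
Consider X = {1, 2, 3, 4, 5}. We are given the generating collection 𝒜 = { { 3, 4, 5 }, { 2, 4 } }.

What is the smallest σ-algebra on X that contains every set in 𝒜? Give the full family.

Start: 𝒜 ∪ {∅, X} = { {}, { 2, 4 }, { 3, 4, 5 }, X }.
Pass 1 adds 3:
  { 1, 2 }  = ᶜ of { 3, 4, 5 }
  { 1, 3, 5 }  = ᶜ of { 2, 4 }
  { 2, 3, 4, 5 }  = { 3, 4, 5 } ∪ { 2, 4 }
  [7 total]
Pass 2. New:
  { 1 }  = ᶜ of { 2, 3, 4, 5 }
  { 1, 2, 4 }  = { 1, 2 } ∪ { 2, 4 }
  { 1, 2, 3, 5 }  = { 1, 2 } ∪ { 1, 3, 5 }
  { 1, 3, 4, 5 }  = { 3, 4, 5 } ∪ { 1, 3, 5 }
  [11 total]
Pass 3: 3 new —
  { 2 }  = ᶜ of { 1, 3, 4, 5 }
  { 4 }  = ᶜ of { 1, 2, 3, 5 }
  { 3, 5 }  = ᶜ of { 1, 2, 4 }
  [14 total]
Pass 4 adds 2:
  { 1, 4 }  = { 4 } ∪ { 1 }
  { 2, 3, 5 }  = { 3, 5 } ∪ { 2 }
  [16 total]
After Pass 5 the family is unchanged; done.

Hence σ(𝒜) has 16 members: { {}, { 1 }, { 2 }, { 4 }, { 1, 2 }, { 1, 4 }, { 2, 4 }, { 3, 5 }, { 1, 2, 4 }, { 1, 3, 5 }, { 2, 3, 5 }, { 3, 4, 5 }, { 1, 2, 3, 5 }, { 1, 3, 4, 5 }, { 2, 3, 4, 5 }, X }.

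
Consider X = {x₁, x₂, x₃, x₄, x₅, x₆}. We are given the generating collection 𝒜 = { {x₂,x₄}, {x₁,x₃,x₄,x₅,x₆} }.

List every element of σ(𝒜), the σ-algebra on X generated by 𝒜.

Answer: σ(𝒜) = { {}, {x₂}, {x₄}, {x₂,x₄}, {x₁,x₃,x₅,x₆}, {x₁,x₂,x₃,x₅,x₆}, {x₁,x₃,x₄,x₅,x₆}, X }

Trace:
Initial family (4 sets): { {}, {x₂,x₄}, {x₁,x₃,x₄,x₅,x₆}, X }.
Step 1. New:
  {x₂}  = {x₁,x₃,x₄,x₅,x₆}ᶜ
  {x₁,x₃,x₅,x₆}  = {x₂,x₄}ᶜ
  [6 total]
Step 2. New:
  {x₁,x₂,x₃,x₅,x₆}  = {x₁,x₃,x₅,x₆} ∪ {x₂}
  [7 total]
Step 3: 1 new —
  {x₄}  = {x₁,x₂,x₃,x₅,x₆}ᶜ
  [8 total]
Step 4: already closed under ᶜ and ∪.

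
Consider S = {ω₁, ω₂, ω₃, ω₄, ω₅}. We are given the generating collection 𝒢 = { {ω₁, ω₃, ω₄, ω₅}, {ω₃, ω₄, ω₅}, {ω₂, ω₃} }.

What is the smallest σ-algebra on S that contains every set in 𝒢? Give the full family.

Initial family (5 sets): { {}, {ω₂, ω₃}, {ω₃, ω₄, ω₅}, {ω₁, ω₃, ω₄, ω₅}, S }.
Step 1. New:
  {ω₂}  = S∖{ω₁, ω₃, ω₄, ω₅}
  {ω₁, ω₂}  = S∖{ω₃, ω₄, ω₅}
  {ω₁, ω₄, ω₅}  = S∖{ω₂, ω₃}
  {ω₂, ω₃, ω₄, ω₅}  = {ω₃, ω₄, ω₅} ∪ {ω₂, ω₃}
Step 2 adds 3:
  {ω₁}  = S∖{ω₂, ω₃, ω₄, ω₅}
  {ω₁, ω₂, ω₃}  = {ω₁, ω₂} ∪ {ω₂, ω₃}
  {ω₁, ω₂, ω₄, ω₅}  = {ω₁, ω₄, ω₅} ∪ {ω₁, ω₂}
Step 3. New:
  {ω₃}  = S∖{ω₁, ω₂, ω₄, ω₅}
  {ω₄, ω₅}  = S∖{ω₁, ω₂, ω₃}
Step 4. New:
  {ω₁, ω₃}  = {ω₃} ∪ {ω₁}
  {ω₂, ω₄, ω₅}  = {ω₄, ω₅} ∪ {ω₂}
After Step 5 the family is unchanged; done.

Hence σ(𝒢) has 16 members: { {}, {ω₁}, {ω₂}, {ω₃}, {ω₁, ω₂}, {ω₁, ω₃}, {ω₂, ω₃}, {ω₄, ω₅}, {ω₁, ω₂, ω₃}, {ω₁, ω₄, ω₅}, {ω₂, ω₄, ω₅}, {ω₃, ω₄, ω₅}, {ω₁, ω₂, ω₄, ω₅}, {ω₁, ω₃, ω₄, ω₅}, {ω₂, ω₃, ω₄, ω₅}, S }.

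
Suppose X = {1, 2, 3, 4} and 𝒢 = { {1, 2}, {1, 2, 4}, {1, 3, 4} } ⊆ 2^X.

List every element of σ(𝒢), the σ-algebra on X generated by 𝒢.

Seed the family with 𝒢 together with ∅ and X: { {}, {1, 2}, {1, 2, 4}, {1, 3, 4}, X }.
Iteration 1. New:
  {2}  = complement {1, 3, 4}
  {3}  = complement {1, 2, 4}
  {3, 4}  = complement {1, 2}
  (now 8)
Iteration 2 adds 3:
  {2, 3}  = {3} ∪ {2}
  {1, 2, 3}  = {3} ∪ {1, 2}
  {2, 3, 4}  = {2} ∪ {3, 4}
  (now 11)
Iteration 3 adds 3:
  {1}  = complement {2, 3, 4}
  {4}  = complement {1, 2, 3}
  {1, 4}  = complement {2, 3}
  (now 14)
Iteration 4 adds 2:
  {1, 3}  = {3} ∪ {1}
  {2, 4}  = {4} ∪ {2}
  (now 16)
After Iteration 5 the family is unchanged; done.

Hence σ(𝒢) has 16 members: { {}, {1}, {2}, {3}, {4}, {1, 2}, {1, 3}, {1, 4}, {2, 3}, {2, 4}, {3, 4}, {1, 2, 3}, {1, 2, 4}, {1, 3, 4}, {2, 3, 4}, X }.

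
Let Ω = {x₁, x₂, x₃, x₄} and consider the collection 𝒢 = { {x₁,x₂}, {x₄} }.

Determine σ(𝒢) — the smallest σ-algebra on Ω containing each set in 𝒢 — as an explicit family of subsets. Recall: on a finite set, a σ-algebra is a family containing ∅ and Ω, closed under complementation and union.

σ(𝒢) = { {}, {x₃}, {x₄}, {x₁,x₂}, {x₃,x₄}, {x₁,x₂,x₃}, {x₁,x₂,x₄}, Ω }

Check:
Seed the family with 𝒢 together with ∅ and Ω: { {}, {x₄}, {x₁,x₂}, Ω }.
Step 1: 3 new —
  {x₃,x₄}  = complement {x₁,x₂}
  {x₁,x₂,x₃}  = complement {x₄}
  {x₁,x₂,x₄}  = {x₁,x₂} ∪ {x₄}
  (now 7)
Step 2: 1 new —
  {x₃}  = complement {x₁,x₂,x₄}
  (now 8)
Step 3: no new sets; the family is a σ-algebra.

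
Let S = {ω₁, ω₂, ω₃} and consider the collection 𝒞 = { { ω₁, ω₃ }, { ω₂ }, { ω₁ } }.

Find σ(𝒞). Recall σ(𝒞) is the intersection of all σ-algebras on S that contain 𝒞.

Take S₀ = 𝒞 ∪ {∅, S} = { {  }, { ω₁ }, { ω₂ }, { ω₁, ω₃ }, S }.
Round 1. New:
  { ω₁, ω₂ }  = { ω₂ } ∪ { ω₁ }
  { ω₂, ω₃ }  = ᶜ of { ω₁ }
  |family| = 7
Round 2: 1 new —
  { ω₃ }  = ᶜ of { ω₁, ω₂ }
  |family| = 8
Round 3: stable.

Hence σ(𝒞) has 8 members: { {  }, { ω₁ }, { ω₂ }, { ω₃ }, { ω₁, ω₂ }, { ω₁, ω₃ }, { ω₂, ω₃ }, S }.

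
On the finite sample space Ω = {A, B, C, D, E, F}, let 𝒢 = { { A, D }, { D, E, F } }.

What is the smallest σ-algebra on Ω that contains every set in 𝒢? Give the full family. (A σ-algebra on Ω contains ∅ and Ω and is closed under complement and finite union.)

Answer: σ(𝒢) = { {}, { A }, { D }, { A, D }, { B, C }, { E, F }, { A, B, C }, { A, E, F }, { B, C, D }, { D, E, F }, { A, B, C, D }, { A, D, E, F }, { B, C, E, F }, { A, B, C, E, F }, { B, C, D, E, F }, Ω }

Check:
Take S₀ = 𝒢 ∪ {∅, Ω} = { {}, { A, D }, { D, E, F }, Ω }.
Round 1: 3 new —
  { A, B, C }  = ᶜ of { D, E, F }
  { A, D, E, F }  = { D, E, F } ∪ { A, D }
  { B, C, E, F }  = ᶜ of { A, D }
Round 2 (4 new):
  { B, C }  = ᶜ of { A, D, E, F }
  { A, B, C, D }  = { A, B, C } ∪ { A, D }
  { A, B, C, E, F }  = { A, B, C } ∪ { B, C, E, F }
  { B, C, D, E, F }  = { D, E, F } ∪ { B, C, E, F }
Round 3 (3 new):
  { A }  = ᶜ of { B, C, D, E, F }
  { D }  = ᶜ of { A, B, C, E, F }
  { E, F }  = ᶜ of { A, B, C, D }
Round 4: +2 →
  { A, E, F }  = { E, F } ∪ { A }
  { B, C, D }  = { B, C } ∪ { D }
Round 5: stable.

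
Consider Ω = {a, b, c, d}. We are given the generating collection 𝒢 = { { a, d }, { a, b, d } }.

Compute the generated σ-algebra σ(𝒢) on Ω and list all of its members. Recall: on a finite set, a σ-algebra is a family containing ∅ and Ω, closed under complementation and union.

Initial family (4 sets): { ∅, { a, d }, { a, b, d }, Ω }.
Pass 1: +2 →
  { c }  = { a, b, d }ᶜ
  { b, c }  = { a, d }ᶜ
  |family| = 6
Pass 2: 1 new —
  { a, c, d }  = { c } ∪ { a, d }
  |family| = 7
Pass 3: 1 new —
  { b }  = { a, c, d }ᶜ
  |family| = 8
Pass 4: stable.

Therefore σ(𝒢) = { ∅, { b }, { c }, { a, d }, { b, c }, { a, b, d }, { a, c, d }, Ω } (|σ(𝒢)| = 8).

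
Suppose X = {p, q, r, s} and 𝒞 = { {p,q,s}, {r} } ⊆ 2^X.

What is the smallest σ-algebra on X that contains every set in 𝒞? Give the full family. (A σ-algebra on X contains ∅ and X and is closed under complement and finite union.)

Take S₀ = 𝒞 ∪ {∅, X} = { {}, {r}, {p,q,s}, X }.
Iteration 1: closed — nothing new.

|σ(𝒞)| = 4.  σ(𝒞) = { {}, {r}, {p,q,s}, X }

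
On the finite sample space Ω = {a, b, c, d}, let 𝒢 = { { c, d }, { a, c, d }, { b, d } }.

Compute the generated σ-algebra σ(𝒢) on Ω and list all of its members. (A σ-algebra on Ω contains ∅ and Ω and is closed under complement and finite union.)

Start: 𝒢 ∪ {∅, Ω} = { {  }, { b, d }, { c, d }, { a, c, d }, Ω }.
Pass 1 (4 new):
  { b }  = ᶜ of { a, c, d }
  { a, b }  = ᶜ of { c, d }
  { a, c }  = ᶜ of { b, d }
  { b, c, d }  = { c, d } ∪ { b, d }
Pass 2. New:
  { a }  = ᶜ of { b, c, d }
  { a, b, c }  = { a, b } ∪ { a, c }
  { a, b, d }  = { a, b } ∪ { b, d }
Pass 3: 2 new —
  { c }  = ᶜ of { a, b, d }
  { d }  = ᶜ of { a, b, c }
Pass 4 adds 2:
  { a, d }  = { d } ∪ { a }
  { b, c }  = { c } ∪ { b }
Pass 5 adds nothing — fixpoint reached.

Therefore σ(𝒢) = { {  }, { a }, { b }, { c }, { d }, { a, b }, { a, c }, { a, d }, { b, c }, { b, d }, { c, d }, { a, b, c }, { a, b, d }, { a, c, d }, { b, c, d }, Ω } (|σ(𝒢)| = 16).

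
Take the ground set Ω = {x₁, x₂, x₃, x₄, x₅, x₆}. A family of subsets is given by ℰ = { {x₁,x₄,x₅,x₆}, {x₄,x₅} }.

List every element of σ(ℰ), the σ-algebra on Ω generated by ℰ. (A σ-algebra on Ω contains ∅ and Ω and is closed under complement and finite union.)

Begin from { {}, {x₄,x₅}, {x₁,x₄,x₅,x₆}, Ω } (that is, ℰ plus ∅ and Ω).
Round 1: 2 new —
  {x₂,x₃}  = complement {x₁,x₄,x₅,x₆}
  {x₁,x₂,x₃,x₆}  = complement {x₄,x₅}
  |family| = 6
Round 2 adds 1:
  {x₂,x₃,x₄,x₅}  = {x₄,x₅} ∪ {x₂,x₃}
  |family| = 7
Round 3 (1 new):
  {x₁,x₆}  = complement {x₂,x₃,x₄,x₅}
  |family| = 8
Round 4: closed — nothing new.

Therefore σ(ℰ) = { {}, {x₁,x₆}, {x₂,x₃}, {x₄,x₅}, {x₁,x₂,x₃,x₆}, {x₁,x₄,x₅,x₆}, {x₂,x₃,x₄,x₅}, Ω } (|σ(ℰ)| = 8).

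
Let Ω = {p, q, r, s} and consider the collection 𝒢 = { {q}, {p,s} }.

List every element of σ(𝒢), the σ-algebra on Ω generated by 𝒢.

σ(𝒢) = { {}, {q}, {r}, {p,s}, {q,r}, {p,q,s}, {p,r,s}, Ω }

Check:
Take S₀ = 𝒢 ∪ {∅, Ω} = { {}, {q}, {p,s}, Ω }.
Step 1: 3 new —
  {q,r}  = complement {p,s}
  {p,q,s}  = {q} ∪ {p,s}
  {p,r,s}  = complement {q}
  [7 total]
Step 2 (1 new):
  {r}  = complement {p,q,s}
  [8 total]
Step 3: no new sets; the family is a σ-algebra.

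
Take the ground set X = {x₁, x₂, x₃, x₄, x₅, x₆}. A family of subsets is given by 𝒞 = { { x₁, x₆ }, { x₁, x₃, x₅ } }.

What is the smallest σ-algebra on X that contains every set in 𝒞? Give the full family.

Seed the family with 𝒞 together with ∅ and X: { {}, { x₁, x₆ }, { x₁, x₃, x₅ }, X }.
Pass 1 adds 3:
  { x₂, x₄, x₆ }  = { x₁, x₃, x₅ }ᶜ
  { x₁, x₃, x₅, x₆ }  = { x₁, x₃, x₅ } ∪ { x₁, x₆ }
  { x₂, x₃, x₄, x₅ }  = { x₁, x₆ }ᶜ
  (now 7)
Pass 2 (4 new):
  { x₂, x₄ }  = { x₁, x₃, x₅, x₆ }ᶜ
  { x₁, x₂, x₄, x₆ }  = { x₂, x₄, x₆ } ∪ { x₁, x₆ }
  { x₁, x₂, x₃, x₄, x₅ }  = { x₁, x₃, x₅ } ∪ { x₂, x₃, x₄, x₅ }
  { x₂, x₃, x₄, x₅, x₆ }  = { x₂, x₄, x₆ } ∪ { x₂, x₃, x₄, x₅ }
  (now 11)
Pass 3 adds 3:
  { x₁ }  = { x₂, x₃, x₄, x₅, x₆ }ᶜ
  { x₆ }  = { x₁, x₂, x₃, x₄, x₅ }ᶜ
  { x₃, x₅ }  = { x₁, x₂, x₄, x₆ }ᶜ
  (now 14)
Pass 4 (2 new):
  { x₁, x₂, x₄ }  = { x₂, x₄ } ∪ { x₁ }
  { x₃, x₅, x₆ }  = { x₃, x₅ } ∪ { x₆ }
  (now 16)
Pass 5: already closed under ᶜ and ∪.

σ(𝒞) = { {}, { x₁ }, { x₆ }, { x₁, x₆ }, { x₂, x₄ }, { x₃, x₅ }, { x₁, x₂, x₄ }, { x₁, x₃, x₅ }, { x₂, x₄, x₆ }, { x₃, x₅, x₆ }, { x₁, x₂, x₄, x₆ }, { x₁, x₃, x₅, x₆ }, { x₂, x₃, x₄, x₅ }, { x₁, x₂, x₃, x₄, x₅ }, { x₂, x₃, x₄, x₅, x₆ }, X }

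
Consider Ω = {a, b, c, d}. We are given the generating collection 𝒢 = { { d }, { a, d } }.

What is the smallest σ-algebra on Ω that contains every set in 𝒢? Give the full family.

Start: 𝒢 ∪ {∅, Ω} = { {}, { d }, { a, d }, Ω }.
Pass 1. New:
  { b, c }  = ᶜ of { a, d }
  { a, b, c }  = ᶜ of { d }
Pass 2 adds 1:
  { b, c, d }  = { b, c } ∪ { d }
Pass 3 (1 new):
  { a }  = ᶜ of { b, c, d }
Pass 4: closed — nothing new.

|σ(𝒢)| = 8.  σ(𝒢) = { {}, { a }, { d }, { a, d }, { b, c }, { a, b, c }, { b, c, d }, Ω }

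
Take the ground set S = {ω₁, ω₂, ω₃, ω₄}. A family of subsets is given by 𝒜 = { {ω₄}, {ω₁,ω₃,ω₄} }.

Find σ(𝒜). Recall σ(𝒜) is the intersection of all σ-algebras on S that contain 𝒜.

Begin from { {}, {ω₄}, {ω₁,ω₃,ω₄}, S } (that is, 𝒜 plus ∅ and S).
Pass 1 adds 2:
  {ω₂}  = {ω₁,ω₃,ω₄}ᶜ
  {ω₁,ω₂,ω₃}  = {ω₄}ᶜ
  [6 total]
Pass 2 adds 1:
  {ω₂,ω₄}  = {ω₄} ∪ {ω₂}
  [7 total]
Pass 3. New:
  {ω₁,ω₃}  = {ω₂,ω₄}ᶜ
  [8 total]
Pass 4: already closed under ᶜ and ∪.

Therefore σ(𝒜) = { {}, {ω₂}, {ω₄}, {ω₁,ω₃}, {ω₂,ω₄}, {ω₁,ω₂,ω₃}, {ω₁,ω₃,ω₄}, S } (|σ(𝒜)| = 8).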